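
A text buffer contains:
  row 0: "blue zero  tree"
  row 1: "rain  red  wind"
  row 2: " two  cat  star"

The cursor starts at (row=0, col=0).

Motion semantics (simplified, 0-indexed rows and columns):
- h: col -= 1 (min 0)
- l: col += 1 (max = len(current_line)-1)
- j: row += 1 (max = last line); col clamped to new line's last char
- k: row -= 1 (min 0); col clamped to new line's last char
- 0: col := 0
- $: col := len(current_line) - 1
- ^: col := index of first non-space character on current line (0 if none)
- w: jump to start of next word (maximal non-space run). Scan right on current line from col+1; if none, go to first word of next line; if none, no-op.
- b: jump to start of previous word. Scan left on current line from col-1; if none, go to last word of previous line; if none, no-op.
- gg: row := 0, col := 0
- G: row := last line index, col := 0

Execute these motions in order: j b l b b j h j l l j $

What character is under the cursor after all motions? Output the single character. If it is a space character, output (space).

Answer: r

Derivation:
After 1 (j): row=1 col=0 char='r'
After 2 (b): row=0 col=11 char='t'
After 3 (l): row=0 col=12 char='r'
After 4 (b): row=0 col=11 char='t'
After 5 (b): row=0 col=5 char='z'
After 6 (j): row=1 col=5 char='_'
After 7 (h): row=1 col=4 char='_'
After 8 (j): row=2 col=4 char='_'
After 9 (l): row=2 col=5 char='_'
After 10 (l): row=2 col=6 char='c'
After 11 (j): row=2 col=6 char='c'
After 12 ($): row=2 col=14 char='r'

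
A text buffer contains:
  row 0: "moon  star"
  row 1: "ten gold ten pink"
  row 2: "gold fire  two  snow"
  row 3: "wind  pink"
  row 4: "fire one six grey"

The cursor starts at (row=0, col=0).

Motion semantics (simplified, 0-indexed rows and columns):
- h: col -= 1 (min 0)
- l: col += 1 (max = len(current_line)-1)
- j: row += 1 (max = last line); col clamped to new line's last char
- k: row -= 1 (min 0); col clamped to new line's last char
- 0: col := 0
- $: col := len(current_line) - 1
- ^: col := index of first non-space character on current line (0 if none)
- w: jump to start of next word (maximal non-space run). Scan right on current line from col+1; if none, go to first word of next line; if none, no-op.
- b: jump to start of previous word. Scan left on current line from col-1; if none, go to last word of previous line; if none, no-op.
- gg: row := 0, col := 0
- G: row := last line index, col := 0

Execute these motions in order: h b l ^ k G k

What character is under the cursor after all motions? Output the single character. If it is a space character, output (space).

After 1 (h): row=0 col=0 char='m'
After 2 (b): row=0 col=0 char='m'
After 3 (l): row=0 col=1 char='o'
After 4 (^): row=0 col=0 char='m'
After 5 (k): row=0 col=0 char='m'
After 6 (G): row=4 col=0 char='f'
After 7 (k): row=3 col=0 char='w'

Answer: w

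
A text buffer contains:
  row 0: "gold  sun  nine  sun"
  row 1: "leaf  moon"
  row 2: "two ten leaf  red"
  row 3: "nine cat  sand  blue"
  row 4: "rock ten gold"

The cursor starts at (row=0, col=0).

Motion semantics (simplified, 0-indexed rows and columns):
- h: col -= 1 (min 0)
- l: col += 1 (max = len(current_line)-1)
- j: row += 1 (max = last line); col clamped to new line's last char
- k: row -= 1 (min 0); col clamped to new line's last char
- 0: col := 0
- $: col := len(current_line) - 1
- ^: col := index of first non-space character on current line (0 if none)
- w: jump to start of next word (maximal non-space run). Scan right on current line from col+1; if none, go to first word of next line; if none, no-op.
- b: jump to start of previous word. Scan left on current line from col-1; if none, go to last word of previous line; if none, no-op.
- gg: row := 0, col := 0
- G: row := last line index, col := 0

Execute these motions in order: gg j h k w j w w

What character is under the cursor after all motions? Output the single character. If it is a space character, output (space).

Answer: t

Derivation:
After 1 (gg): row=0 col=0 char='g'
After 2 (j): row=1 col=0 char='l'
After 3 (h): row=1 col=0 char='l'
After 4 (k): row=0 col=0 char='g'
After 5 (w): row=0 col=6 char='s'
After 6 (j): row=1 col=6 char='m'
After 7 (w): row=2 col=0 char='t'
After 8 (w): row=2 col=4 char='t'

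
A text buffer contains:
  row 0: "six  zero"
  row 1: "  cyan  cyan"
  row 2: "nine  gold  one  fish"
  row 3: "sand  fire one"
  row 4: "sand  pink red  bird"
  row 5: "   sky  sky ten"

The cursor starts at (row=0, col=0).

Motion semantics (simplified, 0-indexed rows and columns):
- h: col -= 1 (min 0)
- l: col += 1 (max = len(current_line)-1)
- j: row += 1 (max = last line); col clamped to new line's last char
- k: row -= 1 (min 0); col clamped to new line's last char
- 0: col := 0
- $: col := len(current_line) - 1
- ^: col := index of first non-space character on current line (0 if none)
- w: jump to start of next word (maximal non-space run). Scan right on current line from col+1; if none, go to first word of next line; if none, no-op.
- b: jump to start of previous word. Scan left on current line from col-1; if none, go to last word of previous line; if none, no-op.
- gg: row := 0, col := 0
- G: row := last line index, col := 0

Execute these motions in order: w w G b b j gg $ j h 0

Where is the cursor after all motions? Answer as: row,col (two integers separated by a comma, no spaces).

After 1 (w): row=0 col=5 char='z'
After 2 (w): row=1 col=2 char='c'
After 3 (G): row=5 col=0 char='_'
After 4 (b): row=4 col=16 char='b'
After 5 (b): row=4 col=11 char='r'
After 6 (j): row=5 col=11 char='_'
After 7 (gg): row=0 col=0 char='s'
After 8 ($): row=0 col=8 char='o'
After 9 (j): row=1 col=8 char='c'
After 10 (h): row=1 col=7 char='_'
After 11 (0): row=1 col=0 char='_'

Answer: 1,0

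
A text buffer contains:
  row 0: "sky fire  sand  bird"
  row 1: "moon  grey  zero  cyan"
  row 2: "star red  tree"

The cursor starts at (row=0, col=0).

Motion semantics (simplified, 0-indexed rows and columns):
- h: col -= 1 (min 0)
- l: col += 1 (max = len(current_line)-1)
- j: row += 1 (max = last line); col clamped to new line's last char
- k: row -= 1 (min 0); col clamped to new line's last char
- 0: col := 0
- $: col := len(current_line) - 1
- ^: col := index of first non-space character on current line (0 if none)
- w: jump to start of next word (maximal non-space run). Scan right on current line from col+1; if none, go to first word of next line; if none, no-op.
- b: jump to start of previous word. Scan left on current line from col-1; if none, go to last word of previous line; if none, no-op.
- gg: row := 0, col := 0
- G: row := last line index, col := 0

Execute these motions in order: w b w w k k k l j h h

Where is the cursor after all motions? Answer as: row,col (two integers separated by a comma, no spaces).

After 1 (w): row=0 col=4 char='f'
After 2 (b): row=0 col=0 char='s'
After 3 (w): row=0 col=4 char='f'
After 4 (w): row=0 col=10 char='s'
After 5 (k): row=0 col=10 char='s'
After 6 (k): row=0 col=10 char='s'
After 7 (k): row=0 col=10 char='s'
After 8 (l): row=0 col=11 char='a'
After 9 (j): row=1 col=11 char='_'
After 10 (h): row=1 col=10 char='_'
After 11 (h): row=1 col=9 char='y'

Answer: 1,9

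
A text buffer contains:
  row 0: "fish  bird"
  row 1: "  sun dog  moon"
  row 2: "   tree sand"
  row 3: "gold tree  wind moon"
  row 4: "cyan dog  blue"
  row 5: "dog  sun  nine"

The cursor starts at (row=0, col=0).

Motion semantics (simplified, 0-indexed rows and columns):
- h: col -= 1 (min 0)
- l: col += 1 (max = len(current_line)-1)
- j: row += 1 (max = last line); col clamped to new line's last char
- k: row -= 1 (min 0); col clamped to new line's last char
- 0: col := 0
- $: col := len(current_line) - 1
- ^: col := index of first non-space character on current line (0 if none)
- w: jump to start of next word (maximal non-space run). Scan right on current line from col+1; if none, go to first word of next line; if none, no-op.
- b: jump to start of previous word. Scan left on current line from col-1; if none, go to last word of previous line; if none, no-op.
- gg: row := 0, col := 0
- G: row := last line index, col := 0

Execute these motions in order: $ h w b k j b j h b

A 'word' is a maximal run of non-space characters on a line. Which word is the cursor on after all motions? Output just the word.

After 1 ($): row=0 col=9 char='d'
After 2 (h): row=0 col=8 char='r'
After 3 (w): row=1 col=2 char='s'
After 4 (b): row=0 col=6 char='b'
After 5 (k): row=0 col=6 char='b'
After 6 (j): row=1 col=6 char='d'
After 7 (b): row=1 col=2 char='s'
After 8 (j): row=2 col=2 char='_'
After 9 (h): row=2 col=1 char='_'
After 10 (b): row=1 col=11 char='m'

Answer: moon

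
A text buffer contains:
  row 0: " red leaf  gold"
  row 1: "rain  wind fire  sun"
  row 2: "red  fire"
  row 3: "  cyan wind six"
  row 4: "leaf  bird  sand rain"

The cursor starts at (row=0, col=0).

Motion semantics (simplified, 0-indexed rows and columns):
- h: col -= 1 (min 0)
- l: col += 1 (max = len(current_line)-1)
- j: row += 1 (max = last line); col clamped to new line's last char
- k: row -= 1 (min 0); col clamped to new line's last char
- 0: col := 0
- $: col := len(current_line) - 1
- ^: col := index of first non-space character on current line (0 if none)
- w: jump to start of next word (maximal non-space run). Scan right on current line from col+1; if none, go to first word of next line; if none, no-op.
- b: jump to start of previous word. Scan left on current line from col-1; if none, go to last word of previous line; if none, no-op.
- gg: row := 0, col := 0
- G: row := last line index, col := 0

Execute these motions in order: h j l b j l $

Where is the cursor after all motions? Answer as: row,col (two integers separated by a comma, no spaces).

After 1 (h): row=0 col=0 char='_'
After 2 (j): row=1 col=0 char='r'
After 3 (l): row=1 col=1 char='a'
After 4 (b): row=1 col=0 char='r'
After 5 (j): row=2 col=0 char='r'
After 6 (l): row=2 col=1 char='e'
After 7 ($): row=2 col=8 char='e'

Answer: 2,8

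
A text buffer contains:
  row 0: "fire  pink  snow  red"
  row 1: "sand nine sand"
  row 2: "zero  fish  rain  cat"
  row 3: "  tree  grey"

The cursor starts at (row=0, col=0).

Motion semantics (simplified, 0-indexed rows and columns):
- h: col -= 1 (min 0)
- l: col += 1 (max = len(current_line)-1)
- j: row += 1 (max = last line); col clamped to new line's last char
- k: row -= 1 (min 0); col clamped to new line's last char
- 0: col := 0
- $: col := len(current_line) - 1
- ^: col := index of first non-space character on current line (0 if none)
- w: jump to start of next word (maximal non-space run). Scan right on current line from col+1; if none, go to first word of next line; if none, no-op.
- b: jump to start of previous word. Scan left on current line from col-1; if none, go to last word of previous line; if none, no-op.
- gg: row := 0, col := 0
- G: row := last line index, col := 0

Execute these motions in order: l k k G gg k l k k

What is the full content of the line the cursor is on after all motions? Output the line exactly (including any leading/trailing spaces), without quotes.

Answer: fire  pink  snow  red

Derivation:
After 1 (l): row=0 col=1 char='i'
After 2 (k): row=0 col=1 char='i'
After 3 (k): row=0 col=1 char='i'
After 4 (G): row=3 col=0 char='_'
After 5 (gg): row=0 col=0 char='f'
After 6 (k): row=0 col=0 char='f'
After 7 (l): row=0 col=1 char='i'
After 8 (k): row=0 col=1 char='i'
After 9 (k): row=0 col=1 char='i'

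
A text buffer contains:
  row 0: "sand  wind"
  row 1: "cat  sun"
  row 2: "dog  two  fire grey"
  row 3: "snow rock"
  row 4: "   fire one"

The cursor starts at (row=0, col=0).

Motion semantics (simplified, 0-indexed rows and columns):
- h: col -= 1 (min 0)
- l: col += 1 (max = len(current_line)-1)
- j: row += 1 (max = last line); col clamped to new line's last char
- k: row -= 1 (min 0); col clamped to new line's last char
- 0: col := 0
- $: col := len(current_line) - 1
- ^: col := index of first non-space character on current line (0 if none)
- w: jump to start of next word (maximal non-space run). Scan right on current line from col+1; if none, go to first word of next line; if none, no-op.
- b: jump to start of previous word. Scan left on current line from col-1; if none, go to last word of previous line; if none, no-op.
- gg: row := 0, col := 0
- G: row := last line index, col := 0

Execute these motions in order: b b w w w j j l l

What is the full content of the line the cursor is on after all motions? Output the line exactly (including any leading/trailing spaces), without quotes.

Answer: snow rock

Derivation:
After 1 (b): row=0 col=0 char='s'
After 2 (b): row=0 col=0 char='s'
After 3 (w): row=0 col=6 char='w'
After 4 (w): row=1 col=0 char='c'
After 5 (w): row=1 col=5 char='s'
After 6 (j): row=2 col=5 char='t'
After 7 (j): row=3 col=5 char='r'
After 8 (l): row=3 col=6 char='o'
After 9 (l): row=3 col=7 char='c'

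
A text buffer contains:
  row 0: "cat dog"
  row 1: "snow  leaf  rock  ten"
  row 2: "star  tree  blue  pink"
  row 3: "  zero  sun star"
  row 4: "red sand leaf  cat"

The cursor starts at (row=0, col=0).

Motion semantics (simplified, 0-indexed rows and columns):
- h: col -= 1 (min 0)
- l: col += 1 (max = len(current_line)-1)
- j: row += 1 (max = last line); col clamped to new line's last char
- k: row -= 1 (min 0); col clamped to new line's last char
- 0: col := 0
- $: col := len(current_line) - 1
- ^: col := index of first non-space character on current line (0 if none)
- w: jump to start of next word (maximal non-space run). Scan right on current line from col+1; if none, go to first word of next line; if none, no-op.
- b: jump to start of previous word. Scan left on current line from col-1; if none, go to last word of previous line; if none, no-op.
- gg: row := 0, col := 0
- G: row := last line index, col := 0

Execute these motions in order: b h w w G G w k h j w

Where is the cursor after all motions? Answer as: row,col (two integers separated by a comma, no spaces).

Answer: 4,4

Derivation:
After 1 (b): row=0 col=0 char='c'
After 2 (h): row=0 col=0 char='c'
After 3 (w): row=0 col=4 char='d'
After 4 (w): row=1 col=0 char='s'
After 5 (G): row=4 col=0 char='r'
After 6 (G): row=4 col=0 char='r'
After 7 (w): row=4 col=4 char='s'
After 8 (k): row=3 col=4 char='r'
After 9 (h): row=3 col=3 char='e'
After 10 (j): row=4 col=3 char='_'
After 11 (w): row=4 col=4 char='s'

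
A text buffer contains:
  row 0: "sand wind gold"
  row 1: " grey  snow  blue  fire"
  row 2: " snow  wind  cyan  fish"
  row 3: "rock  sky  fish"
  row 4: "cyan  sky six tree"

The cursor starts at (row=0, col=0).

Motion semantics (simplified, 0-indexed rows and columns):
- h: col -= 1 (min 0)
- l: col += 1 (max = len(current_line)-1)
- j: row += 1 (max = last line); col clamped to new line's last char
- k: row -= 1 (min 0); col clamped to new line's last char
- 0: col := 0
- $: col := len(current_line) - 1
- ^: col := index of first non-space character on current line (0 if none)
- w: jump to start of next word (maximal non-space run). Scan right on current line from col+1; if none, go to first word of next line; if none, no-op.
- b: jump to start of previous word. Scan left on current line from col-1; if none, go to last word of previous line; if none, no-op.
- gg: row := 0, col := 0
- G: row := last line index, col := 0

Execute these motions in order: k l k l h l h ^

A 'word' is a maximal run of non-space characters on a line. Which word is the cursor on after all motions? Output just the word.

After 1 (k): row=0 col=0 char='s'
After 2 (l): row=0 col=1 char='a'
After 3 (k): row=0 col=1 char='a'
After 4 (l): row=0 col=2 char='n'
After 5 (h): row=0 col=1 char='a'
After 6 (l): row=0 col=2 char='n'
After 7 (h): row=0 col=1 char='a'
After 8 (^): row=0 col=0 char='s'

Answer: sand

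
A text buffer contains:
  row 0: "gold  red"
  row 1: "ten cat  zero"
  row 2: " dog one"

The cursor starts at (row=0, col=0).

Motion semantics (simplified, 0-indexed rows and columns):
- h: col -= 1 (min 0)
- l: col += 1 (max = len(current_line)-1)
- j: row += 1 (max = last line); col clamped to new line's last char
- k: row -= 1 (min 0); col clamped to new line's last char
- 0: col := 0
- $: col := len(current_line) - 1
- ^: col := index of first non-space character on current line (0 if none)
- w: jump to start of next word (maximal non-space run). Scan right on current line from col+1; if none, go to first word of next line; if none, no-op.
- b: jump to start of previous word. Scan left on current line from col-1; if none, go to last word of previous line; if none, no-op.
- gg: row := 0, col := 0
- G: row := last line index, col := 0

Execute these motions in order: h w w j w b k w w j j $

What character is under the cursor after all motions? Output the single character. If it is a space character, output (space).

After 1 (h): row=0 col=0 char='g'
After 2 (w): row=0 col=6 char='r'
After 3 (w): row=1 col=0 char='t'
After 4 (j): row=2 col=0 char='_'
After 5 (w): row=2 col=1 char='d'
After 6 (b): row=1 col=9 char='z'
After 7 (k): row=0 col=8 char='d'
After 8 (w): row=1 col=0 char='t'
After 9 (w): row=1 col=4 char='c'
After 10 (j): row=2 col=4 char='_'
After 11 (j): row=2 col=4 char='_'
After 12 ($): row=2 col=7 char='e'

Answer: e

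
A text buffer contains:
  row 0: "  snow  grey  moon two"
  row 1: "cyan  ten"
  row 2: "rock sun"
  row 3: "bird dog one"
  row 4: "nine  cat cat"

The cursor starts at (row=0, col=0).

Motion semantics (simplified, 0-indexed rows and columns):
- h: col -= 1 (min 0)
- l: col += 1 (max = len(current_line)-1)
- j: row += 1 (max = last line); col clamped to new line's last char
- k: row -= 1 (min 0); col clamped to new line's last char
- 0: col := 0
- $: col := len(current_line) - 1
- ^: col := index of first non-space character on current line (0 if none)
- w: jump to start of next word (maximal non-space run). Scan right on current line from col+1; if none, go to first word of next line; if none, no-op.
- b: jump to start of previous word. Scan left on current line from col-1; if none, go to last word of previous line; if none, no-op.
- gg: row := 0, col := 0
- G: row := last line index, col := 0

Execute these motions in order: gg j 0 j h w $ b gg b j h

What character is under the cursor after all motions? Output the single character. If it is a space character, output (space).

Answer: c

Derivation:
After 1 (gg): row=0 col=0 char='_'
After 2 (j): row=1 col=0 char='c'
After 3 (0): row=1 col=0 char='c'
After 4 (j): row=2 col=0 char='r'
After 5 (h): row=2 col=0 char='r'
After 6 (w): row=2 col=5 char='s'
After 7 ($): row=2 col=7 char='n'
After 8 (b): row=2 col=5 char='s'
After 9 (gg): row=0 col=0 char='_'
After 10 (b): row=0 col=0 char='_'
After 11 (j): row=1 col=0 char='c'
After 12 (h): row=1 col=0 char='c'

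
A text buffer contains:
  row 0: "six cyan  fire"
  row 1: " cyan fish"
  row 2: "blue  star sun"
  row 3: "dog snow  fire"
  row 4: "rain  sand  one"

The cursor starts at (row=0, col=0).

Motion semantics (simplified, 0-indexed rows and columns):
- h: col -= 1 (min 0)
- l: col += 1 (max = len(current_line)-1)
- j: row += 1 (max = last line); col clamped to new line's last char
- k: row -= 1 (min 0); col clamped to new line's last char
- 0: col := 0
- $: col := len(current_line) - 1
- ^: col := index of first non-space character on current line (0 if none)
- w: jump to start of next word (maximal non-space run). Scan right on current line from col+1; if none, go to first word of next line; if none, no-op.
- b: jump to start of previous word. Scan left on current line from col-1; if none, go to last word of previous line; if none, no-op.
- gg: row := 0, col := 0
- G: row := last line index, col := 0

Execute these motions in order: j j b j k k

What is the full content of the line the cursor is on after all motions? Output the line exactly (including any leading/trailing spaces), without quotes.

Answer: six cyan  fire

Derivation:
After 1 (j): row=1 col=0 char='_'
After 2 (j): row=2 col=0 char='b'
After 3 (b): row=1 col=6 char='f'
After 4 (j): row=2 col=6 char='s'
After 5 (k): row=1 col=6 char='f'
After 6 (k): row=0 col=6 char='a'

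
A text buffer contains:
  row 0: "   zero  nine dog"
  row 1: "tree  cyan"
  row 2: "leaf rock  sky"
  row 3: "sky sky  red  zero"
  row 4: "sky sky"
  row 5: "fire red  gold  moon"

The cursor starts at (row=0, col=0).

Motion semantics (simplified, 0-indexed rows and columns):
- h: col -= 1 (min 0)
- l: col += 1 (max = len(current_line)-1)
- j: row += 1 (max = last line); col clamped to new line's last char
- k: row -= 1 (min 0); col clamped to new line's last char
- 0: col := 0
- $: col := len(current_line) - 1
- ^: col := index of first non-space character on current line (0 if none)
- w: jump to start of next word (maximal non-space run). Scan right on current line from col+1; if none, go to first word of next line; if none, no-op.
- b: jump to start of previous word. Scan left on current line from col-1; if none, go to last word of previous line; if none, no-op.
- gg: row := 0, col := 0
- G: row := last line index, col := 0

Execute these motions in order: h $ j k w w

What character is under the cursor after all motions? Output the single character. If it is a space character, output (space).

After 1 (h): row=0 col=0 char='_'
After 2 ($): row=0 col=16 char='g'
After 3 (j): row=1 col=9 char='n'
After 4 (k): row=0 col=9 char='n'
After 5 (w): row=0 col=14 char='d'
After 6 (w): row=1 col=0 char='t'

Answer: t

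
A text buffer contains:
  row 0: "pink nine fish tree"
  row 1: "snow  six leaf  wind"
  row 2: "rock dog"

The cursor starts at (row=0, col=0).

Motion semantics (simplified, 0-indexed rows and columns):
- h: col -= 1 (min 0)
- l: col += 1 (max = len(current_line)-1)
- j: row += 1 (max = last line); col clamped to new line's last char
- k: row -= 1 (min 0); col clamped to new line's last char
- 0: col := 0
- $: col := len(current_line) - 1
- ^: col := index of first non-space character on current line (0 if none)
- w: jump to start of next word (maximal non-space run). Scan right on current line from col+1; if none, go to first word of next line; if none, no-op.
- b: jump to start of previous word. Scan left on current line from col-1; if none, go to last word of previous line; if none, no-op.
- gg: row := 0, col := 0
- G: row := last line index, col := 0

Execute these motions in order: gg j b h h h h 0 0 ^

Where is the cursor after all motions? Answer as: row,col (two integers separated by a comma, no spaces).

After 1 (gg): row=0 col=0 char='p'
After 2 (j): row=1 col=0 char='s'
After 3 (b): row=0 col=15 char='t'
After 4 (h): row=0 col=14 char='_'
After 5 (h): row=0 col=13 char='h'
After 6 (h): row=0 col=12 char='s'
After 7 (h): row=0 col=11 char='i'
After 8 (0): row=0 col=0 char='p'
After 9 (0): row=0 col=0 char='p'
After 10 (^): row=0 col=0 char='p'

Answer: 0,0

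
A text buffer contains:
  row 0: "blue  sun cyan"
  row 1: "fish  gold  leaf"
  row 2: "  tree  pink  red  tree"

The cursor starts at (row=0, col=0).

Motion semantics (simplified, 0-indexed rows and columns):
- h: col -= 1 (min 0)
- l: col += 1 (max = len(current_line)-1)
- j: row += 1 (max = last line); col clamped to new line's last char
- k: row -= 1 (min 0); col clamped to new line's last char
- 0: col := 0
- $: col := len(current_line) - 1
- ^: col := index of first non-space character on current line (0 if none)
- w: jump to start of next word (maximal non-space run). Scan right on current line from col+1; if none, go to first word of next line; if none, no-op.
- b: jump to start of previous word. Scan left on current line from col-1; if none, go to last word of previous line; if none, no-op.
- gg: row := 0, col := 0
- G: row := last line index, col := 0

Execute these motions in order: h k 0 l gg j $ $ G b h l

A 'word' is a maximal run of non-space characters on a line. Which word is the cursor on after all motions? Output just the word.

After 1 (h): row=0 col=0 char='b'
After 2 (k): row=0 col=0 char='b'
After 3 (0): row=0 col=0 char='b'
After 4 (l): row=0 col=1 char='l'
After 5 (gg): row=0 col=0 char='b'
After 6 (j): row=1 col=0 char='f'
After 7 ($): row=1 col=15 char='f'
After 8 ($): row=1 col=15 char='f'
After 9 (G): row=2 col=0 char='_'
After 10 (b): row=1 col=12 char='l'
After 11 (h): row=1 col=11 char='_'
After 12 (l): row=1 col=12 char='l'

Answer: leaf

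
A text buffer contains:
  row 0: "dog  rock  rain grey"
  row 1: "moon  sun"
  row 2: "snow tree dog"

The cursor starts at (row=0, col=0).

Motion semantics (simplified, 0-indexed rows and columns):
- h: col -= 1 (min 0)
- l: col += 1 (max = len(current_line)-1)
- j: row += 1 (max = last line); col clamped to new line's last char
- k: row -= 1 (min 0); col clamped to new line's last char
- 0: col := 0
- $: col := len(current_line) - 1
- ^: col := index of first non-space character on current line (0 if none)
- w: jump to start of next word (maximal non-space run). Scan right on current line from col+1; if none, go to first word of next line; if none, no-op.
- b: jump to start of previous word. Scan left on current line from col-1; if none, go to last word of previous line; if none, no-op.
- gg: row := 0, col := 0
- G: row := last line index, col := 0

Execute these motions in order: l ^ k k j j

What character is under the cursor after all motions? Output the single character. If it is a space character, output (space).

After 1 (l): row=0 col=1 char='o'
After 2 (^): row=0 col=0 char='d'
After 3 (k): row=0 col=0 char='d'
After 4 (k): row=0 col=0 char='d'
After 5 (j): row=1 col=0 char='m'
After 6 (j): row=2 col=0 char='s'

Answer: s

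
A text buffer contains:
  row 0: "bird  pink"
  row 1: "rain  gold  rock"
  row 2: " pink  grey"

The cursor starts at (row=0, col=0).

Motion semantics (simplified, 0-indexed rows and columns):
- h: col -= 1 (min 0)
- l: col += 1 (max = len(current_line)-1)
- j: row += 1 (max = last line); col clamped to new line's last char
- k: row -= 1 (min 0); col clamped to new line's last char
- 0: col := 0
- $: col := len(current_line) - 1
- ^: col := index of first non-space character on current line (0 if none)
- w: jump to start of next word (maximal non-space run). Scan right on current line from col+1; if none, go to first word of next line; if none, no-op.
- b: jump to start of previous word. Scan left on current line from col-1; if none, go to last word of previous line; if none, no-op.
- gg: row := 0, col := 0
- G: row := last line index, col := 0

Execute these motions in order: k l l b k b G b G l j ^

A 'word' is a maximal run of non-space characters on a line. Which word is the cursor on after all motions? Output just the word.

After 1 (k): row=0 col=0 char='b'
After 2 (l): row=0 col=1 char='i'
After 3 (l): row=0 col=2 char='r'
After 4 (b): row=0 col=0 char='b'
After 5 (k): row=0 col=0 char='b'
After 6 (b): row=0 col=0 char='b'
After 7 (G): row=2 col=0 char='_'
After 8 (b): row=1 col=12 char='r'
After 9 (G): row=2 col=0 char='_'
After 10 (l): row=2 col=1 char='p'
After 11 (j): row=2 col=1 char='p'
After 12 (^): row=2 col=1 char='p'

Answer: pink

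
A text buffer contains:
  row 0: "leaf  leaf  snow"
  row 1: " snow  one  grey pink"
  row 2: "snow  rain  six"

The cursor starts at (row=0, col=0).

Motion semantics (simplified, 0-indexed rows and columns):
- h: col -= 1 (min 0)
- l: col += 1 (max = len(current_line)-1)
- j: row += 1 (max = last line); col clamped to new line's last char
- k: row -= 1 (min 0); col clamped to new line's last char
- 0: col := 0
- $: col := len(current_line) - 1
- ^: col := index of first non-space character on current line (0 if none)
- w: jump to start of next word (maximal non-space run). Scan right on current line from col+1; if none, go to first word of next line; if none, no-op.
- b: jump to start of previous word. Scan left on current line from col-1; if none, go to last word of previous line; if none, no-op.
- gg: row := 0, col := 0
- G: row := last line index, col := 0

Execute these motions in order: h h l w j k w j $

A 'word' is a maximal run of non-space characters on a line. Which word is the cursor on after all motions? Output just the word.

Answer: pink

Derivation:
After 1 (h): row=0 col=0 char='l'
After 2 (h): row=0 col=0 char='l'
After 3 (l): row=0 col=1 char='e'
After 4 (w): row=0 col=6 char='l'
After 5 (j): row=1 col=6 char='_'
After 6 (k): row=0 col=6 char='l'
After 7 (w): row=0 col=12 char='s'
After 8 (j): row=1 col=12 char='g'
After 9 ($): row=1 col=20 char='k'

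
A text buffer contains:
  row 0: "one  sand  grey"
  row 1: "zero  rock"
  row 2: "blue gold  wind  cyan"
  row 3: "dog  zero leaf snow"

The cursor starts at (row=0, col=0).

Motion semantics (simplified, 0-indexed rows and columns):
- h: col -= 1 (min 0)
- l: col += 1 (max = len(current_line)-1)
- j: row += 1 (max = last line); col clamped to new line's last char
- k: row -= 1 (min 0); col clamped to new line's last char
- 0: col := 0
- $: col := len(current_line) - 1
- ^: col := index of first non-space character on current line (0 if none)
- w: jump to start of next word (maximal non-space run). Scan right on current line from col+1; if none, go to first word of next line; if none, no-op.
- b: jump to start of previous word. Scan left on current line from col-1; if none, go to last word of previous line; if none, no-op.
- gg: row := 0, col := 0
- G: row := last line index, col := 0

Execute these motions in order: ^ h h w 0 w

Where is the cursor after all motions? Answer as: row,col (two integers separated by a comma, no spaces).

Answer: 0,5

Derivation:
After 1 (^): row=0 col=0 char='o'
After 2 (h): row=0 col=0 char='o'
After 3 (h): row=0 col=0 char='o'
After 4 (w): row=0 col=5 char='s'
After 5 (0): row=0 col=0 char='o'
After 6 (w): row=0 col=5 char='s'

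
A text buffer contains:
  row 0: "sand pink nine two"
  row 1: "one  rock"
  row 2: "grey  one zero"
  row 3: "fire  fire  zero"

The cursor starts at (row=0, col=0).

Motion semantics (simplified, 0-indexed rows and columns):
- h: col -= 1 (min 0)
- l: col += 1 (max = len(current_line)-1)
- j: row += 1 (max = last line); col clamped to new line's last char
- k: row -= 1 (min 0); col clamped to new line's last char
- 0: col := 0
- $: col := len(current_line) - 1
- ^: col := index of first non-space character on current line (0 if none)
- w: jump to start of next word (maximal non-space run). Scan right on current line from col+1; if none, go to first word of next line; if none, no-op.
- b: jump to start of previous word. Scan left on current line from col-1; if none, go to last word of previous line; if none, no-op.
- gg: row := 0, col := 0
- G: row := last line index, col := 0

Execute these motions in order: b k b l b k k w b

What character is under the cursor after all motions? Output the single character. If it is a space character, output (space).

After 1 (b): row=0 col=0 char='s'
After 2 (k): row=0 col=0 char='s'
After 3 (b): row=0 col=0 char='s'
After 4 (l): row=0 col=1 char='a'
After 5 (b): row=0 col=0 char='s'
After 6 (k): row=0 col=0 char='s'
After 7 (k): row=0 col=0 char='s'
After 8 (w): row=0 col=5 char='p'
After 9 (b): row=0 col=0 char='s'

Answer: s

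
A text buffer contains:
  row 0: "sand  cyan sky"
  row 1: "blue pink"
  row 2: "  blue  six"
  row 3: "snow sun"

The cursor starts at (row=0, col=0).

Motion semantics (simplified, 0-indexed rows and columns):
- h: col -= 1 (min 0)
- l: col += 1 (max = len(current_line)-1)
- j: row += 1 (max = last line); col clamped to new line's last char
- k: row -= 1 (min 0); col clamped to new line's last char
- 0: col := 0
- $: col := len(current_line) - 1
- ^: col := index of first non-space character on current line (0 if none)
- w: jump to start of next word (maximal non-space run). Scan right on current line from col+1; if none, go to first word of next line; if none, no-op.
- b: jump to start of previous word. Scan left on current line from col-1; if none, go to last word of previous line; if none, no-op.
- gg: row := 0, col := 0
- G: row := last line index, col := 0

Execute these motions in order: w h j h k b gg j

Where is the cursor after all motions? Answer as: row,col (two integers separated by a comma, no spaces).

Answer: 1,0

Derivation:
After 1 (w): row=0 col=6 char='c'
After 2 (h): row=0 col=5 char='_'
After 3 (j): row=1 col=5 char='p'
After 4 (h): row=1 col=4 char='_'
After 5 (k): row=0 col=4 char='_'
After 6 (b): row=0 col=0 char='s'
After 7 (gg): row=0 col=0 char='s'
After 8 (j): row=1 col=0 char='b'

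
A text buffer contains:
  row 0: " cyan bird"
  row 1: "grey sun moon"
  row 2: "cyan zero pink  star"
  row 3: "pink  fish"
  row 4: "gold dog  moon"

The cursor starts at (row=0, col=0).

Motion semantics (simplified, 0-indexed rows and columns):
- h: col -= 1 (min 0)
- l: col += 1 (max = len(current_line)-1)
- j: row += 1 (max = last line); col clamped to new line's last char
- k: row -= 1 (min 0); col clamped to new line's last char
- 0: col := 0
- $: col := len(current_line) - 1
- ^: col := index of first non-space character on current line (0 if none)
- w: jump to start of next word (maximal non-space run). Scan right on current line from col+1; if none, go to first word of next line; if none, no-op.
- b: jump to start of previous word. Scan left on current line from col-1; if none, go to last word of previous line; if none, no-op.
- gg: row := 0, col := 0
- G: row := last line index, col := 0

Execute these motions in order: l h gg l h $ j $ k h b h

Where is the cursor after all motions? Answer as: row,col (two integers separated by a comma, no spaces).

After 1 (l): row=0 col=1 char='c'
After 2 (h): row=0 col=0 char='_'
After 3 (gg): row=0 col=0 char='_'
After 4 (l): row=0 col=1 char='c'
After 5 (h): row=0 col=0 char='_'
After 6 ($): row=0 col=9 char='d'
After 7 (j): row=1 col=9 char='m'
After 8 ($): row=1 col=12 char='n'
After 9 (k): row=0 col=9 char='d'
After 10 (h): row=0 col=8 char='r'
After 11 (b): row=0 col=6 char='b'
After 12 (h): row=0 col=5 char='_'

Answer: 0,5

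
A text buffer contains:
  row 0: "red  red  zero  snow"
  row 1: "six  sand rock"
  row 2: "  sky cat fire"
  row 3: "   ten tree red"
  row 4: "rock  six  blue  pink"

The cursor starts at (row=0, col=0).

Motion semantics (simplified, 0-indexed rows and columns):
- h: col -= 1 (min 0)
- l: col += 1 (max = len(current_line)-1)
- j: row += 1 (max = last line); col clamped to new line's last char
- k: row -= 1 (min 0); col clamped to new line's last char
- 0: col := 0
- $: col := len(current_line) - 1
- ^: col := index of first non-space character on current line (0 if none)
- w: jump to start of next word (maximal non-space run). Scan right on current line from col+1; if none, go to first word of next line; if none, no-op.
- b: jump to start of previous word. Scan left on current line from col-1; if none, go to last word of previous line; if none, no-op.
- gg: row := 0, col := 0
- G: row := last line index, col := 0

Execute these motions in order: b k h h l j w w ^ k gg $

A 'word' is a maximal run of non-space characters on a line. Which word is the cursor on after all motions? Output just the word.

After 1 (b): row=0 col=0 char='r'
After 2 (k): row=0 col=0 char='r'
After 3 (h): row=0 col=0 char='r'
After 4 (h): row=0 col=0 char='r'
After 5 (l): row=0 col=1 char='e'
After 6 (j): row=1 col=1 char='i'
After 7 (w): row=1 col=5 char='s'
After 8 (w): row=1 col=10 char='r'
After 9 (^): row=1 col=0 char='s'
After 10 (k): row=0 col=0 char='r'
After 11 (gg): row=0 col=0 char='r'
After 12 ($): row=0 col=19 char='w'

Answer: snow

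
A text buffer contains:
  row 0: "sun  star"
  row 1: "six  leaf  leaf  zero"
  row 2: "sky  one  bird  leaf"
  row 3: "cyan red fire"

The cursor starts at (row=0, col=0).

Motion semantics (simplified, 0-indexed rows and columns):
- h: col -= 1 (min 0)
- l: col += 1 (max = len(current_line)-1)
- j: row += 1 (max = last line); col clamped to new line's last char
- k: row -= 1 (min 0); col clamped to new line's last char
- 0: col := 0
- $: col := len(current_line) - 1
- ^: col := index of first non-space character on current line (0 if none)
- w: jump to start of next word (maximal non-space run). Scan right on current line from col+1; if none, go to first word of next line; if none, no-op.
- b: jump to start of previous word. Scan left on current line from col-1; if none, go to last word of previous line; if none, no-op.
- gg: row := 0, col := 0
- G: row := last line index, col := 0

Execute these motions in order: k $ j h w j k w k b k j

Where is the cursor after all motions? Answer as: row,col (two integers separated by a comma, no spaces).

Answer: 1,5

Derivation:
After 1 (k): row=0 col=0 char='s'
After 2 ($): row=0 col=8 char='r'
After 3 (j): row=1 col=8 char='f'
After 4 (h): row=1 col=7 char='a'
After 5 (w): row=1 col=11 char='l'
After 6 (j): row=2 col=11 char='i'
After 7 (k): row=1 col=11 char='l'
After 8 (w): row=1 col=17 char='z'
After 9 (k): row=0 col=8 char='r'
After 10 (b): row=0 col=5 char='s'
After 11 (k): row=0 col=5 char='s'
After 12 (j): row=1 col=5 char='l'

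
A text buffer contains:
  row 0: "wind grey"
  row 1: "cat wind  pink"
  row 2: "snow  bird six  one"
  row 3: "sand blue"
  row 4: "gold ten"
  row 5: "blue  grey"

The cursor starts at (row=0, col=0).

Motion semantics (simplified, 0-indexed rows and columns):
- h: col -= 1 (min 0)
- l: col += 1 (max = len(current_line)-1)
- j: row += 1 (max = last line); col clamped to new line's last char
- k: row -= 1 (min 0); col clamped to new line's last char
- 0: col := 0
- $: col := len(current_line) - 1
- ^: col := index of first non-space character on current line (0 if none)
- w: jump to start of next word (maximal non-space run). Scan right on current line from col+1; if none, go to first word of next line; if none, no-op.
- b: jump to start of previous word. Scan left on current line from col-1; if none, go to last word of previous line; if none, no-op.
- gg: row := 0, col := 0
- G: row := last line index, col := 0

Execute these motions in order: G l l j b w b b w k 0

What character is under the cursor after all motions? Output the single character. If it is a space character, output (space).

Answer: g

Derivation:
After 1 (G): row=5 col=0 char='b'
After 2 (l): row=5 col=1 char='l'
After 3 (l): row=5 col=2 char='u'
After 4 (j): row=5 col=2 char='u'
After 5 (b): row=5 col=0 char='b'
After 6 (w): row=5 col=6 char='g'
After 7 (b): row=5 col=0 char='b'
After 8 (b): row=4 col=5 char='t'
After 9 (w): row=5 col=0 char='b'
After 10 (k): row=4 col=0 char='g'
After 11 (0): row=4 col=0 char='g'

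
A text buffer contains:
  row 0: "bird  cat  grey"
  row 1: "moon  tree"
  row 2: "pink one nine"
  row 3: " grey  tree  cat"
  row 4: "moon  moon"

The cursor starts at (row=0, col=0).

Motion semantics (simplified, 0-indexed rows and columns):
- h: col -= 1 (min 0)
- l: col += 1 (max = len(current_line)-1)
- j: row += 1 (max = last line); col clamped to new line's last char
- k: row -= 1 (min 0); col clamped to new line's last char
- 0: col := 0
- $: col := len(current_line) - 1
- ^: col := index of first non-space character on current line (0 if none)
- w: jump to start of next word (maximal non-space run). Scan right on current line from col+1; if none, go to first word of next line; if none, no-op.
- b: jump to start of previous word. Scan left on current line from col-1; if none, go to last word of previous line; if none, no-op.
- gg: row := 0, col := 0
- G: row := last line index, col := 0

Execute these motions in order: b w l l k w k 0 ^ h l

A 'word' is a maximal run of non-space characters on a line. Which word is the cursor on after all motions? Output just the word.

After 1 (b): row=0 col=0 char='b'
After 2 (w): row=0 col=6 char='c'
After 3 (l): row=0 col=7 char='a'
After 4 (l): row=0 col=8 char='t'
After 5 (k): row=0 col=8 char='t'
After 6 (w): row=0 col=11 char='g'
After 7 (k): row=0 col=11 char='g'
After 8 (0): row=0 col=0 char='b'
After 9 (^): row=0 col=0 char='b'
After 10 (h): row=0 col=0 char='b'
After 11 (l): row=0 col=1 char='i'

Answer: bird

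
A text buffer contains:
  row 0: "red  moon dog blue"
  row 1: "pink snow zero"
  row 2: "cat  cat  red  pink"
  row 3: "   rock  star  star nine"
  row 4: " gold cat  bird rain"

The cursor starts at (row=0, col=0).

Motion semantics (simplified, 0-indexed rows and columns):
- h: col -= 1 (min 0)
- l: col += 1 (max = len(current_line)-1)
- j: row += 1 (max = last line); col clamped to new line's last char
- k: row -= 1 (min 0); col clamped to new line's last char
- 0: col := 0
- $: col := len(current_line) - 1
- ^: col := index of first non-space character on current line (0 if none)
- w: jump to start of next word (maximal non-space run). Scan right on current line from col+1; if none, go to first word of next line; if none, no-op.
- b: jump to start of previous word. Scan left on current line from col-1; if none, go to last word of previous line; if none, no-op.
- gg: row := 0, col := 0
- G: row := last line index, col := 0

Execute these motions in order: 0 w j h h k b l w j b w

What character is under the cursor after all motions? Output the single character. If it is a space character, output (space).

After 1 (0): row=0 col=0 char='r'
After 2 (w): row=0 col=5 char='m'
After 3 (j): row=1 col=5 char='s'
After 4 (h): row=1 col=4 char='_'
After 5 (h): row=1 col=3 char='k'
After 6 (k): row=0 col=3 char='_'
After 7 (b): row=0 col=0 char='r'
After 8 (l): row=0 col=1 char='e'
After 9 (w): row=0 col=5 char='m'
After 10 (j): row=1 col=5 char='s'
After 11 (b): row=1 col=0 char='p'
After 12 (w): row=1 col=5 char='s'

Answer: s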